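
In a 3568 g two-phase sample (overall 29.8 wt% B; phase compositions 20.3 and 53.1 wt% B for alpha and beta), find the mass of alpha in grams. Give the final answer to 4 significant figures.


f_alpha = (C_beta - C0) / (C_beta - C_alpha)
f_alpha = (53.1 - 29.8) / (53.1 - 20.3) = 0.710366
m_alpha = f_alpha * m_total = 0.710366 * 3568 = 2535 g


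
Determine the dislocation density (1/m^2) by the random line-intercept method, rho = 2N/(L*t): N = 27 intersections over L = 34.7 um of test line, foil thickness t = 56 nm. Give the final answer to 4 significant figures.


rho = 2N / (L * t)
L = 34.7 um = 3.47e-05 m, t = 56 nm = 5.6e-08 m
rho = 2 * 27 / (3.47e-05 * 5.6e-08)
rho = 2.779e+13 1/m^2


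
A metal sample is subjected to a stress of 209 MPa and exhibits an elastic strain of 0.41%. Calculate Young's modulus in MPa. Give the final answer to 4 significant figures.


E = sigma / epsilon
epsilon = 0.41% = 4.1e-03
E = 209 / 4.1e-03
E = 50980 MPa


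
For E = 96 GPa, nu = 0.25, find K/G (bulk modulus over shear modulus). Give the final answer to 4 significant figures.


G = E / (2*(1+nu))
G = 96 / (2*(1+0.25)) = 38.4 GPa
K = E / (3*(1-2*nu))
K = 96 / (3*(1-2*0.25)) = 64 GPa
K/G = 64 / 38.4 = 1.667


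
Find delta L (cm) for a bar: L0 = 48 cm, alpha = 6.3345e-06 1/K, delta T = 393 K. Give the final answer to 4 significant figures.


dL = L0 * alpha * dT
dL = 48 * 6.3345e-06 * 393
dL = 0.1195 cm


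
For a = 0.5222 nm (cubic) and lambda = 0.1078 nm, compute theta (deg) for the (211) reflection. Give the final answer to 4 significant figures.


d = a / sqrt(h^2+k^2+l^2)
d = 0.5222 / sqrt(6) = 0.213187 nm
lambda = 2*d*sin(theta)  =>  sin(theta) = lambda / (2*d)
sin(theta) = 0.1078 / (2 * 0.213187) = 0.252829
theta = 14.65 deg


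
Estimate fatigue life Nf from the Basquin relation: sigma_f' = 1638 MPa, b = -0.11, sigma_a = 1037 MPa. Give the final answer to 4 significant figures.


sigma_a = sigma_f' * (2*Nf)^b
2*Nf = (sigma_a / sigma_f')^(1/b)
2*Nf = (1037 / 1638)^(1/-0.11)
2*Nf = 63.8065
Nf = 31.9 cycles


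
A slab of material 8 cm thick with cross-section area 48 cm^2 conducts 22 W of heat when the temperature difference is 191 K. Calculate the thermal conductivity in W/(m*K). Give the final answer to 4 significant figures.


k = Q*L / (A*dT)
L = 0.08 m, A = 4.8e-03 m^2
k = 22 * 0.08 / (4.8e-03 * 191)
k = 1.92 W/(m*K)


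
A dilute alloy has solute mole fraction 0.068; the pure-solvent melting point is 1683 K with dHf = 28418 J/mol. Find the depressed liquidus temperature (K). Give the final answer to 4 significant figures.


dT = R*Tm^2*x / dHf
dT = 8.314 * 1683^2 * 0.068 / 28418
dT = 56.35 K
T_new = 1683 - 56.35 = 1627 K


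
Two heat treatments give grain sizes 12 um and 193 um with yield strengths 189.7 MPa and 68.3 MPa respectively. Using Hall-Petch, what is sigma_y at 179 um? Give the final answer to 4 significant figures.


sigma_y = sigma0 + k / sqrt(d)
1/sqrt(d1) = 1/sqrt(1.2e-05) = 288.675;  1/sqrt(d2) = 71.9816
k = (sigma1 - sigma2) / (1/sqrt(d1) - 1/sqrt(d2)) = (189.7 - 68.3) / (288.675 - 71.9816) = 0.560238 MPa*m^0.5
sigma0 = sigma1 - k/sqrt(d1) = 189.7 - 0.560238*288.675 = 27.9732 MPa
sigma_y(d3) = 27.9732 + 0.560238 / sqrt(1.79e-04) = 69.85 MPa


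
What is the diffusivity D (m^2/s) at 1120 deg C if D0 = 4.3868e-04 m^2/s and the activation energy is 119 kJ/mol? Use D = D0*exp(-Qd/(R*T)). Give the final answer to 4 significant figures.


D = D0 * exp(-Qd / (R*T))
T = 1393.15 K
D = 4.3868e-04 * exp(-119e3 / (8.314 * 1393.15))
D = 1.514e-08 m^2/s


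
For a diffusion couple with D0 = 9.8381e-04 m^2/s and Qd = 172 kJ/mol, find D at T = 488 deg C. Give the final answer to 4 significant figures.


D = D0 * exp(-Qd / (R*T))
T = 761.15 K
D = 9.8381e-04 * exp(-172e3 / (8.314 * 761.15))
D = 1.545e-15 m^2/s


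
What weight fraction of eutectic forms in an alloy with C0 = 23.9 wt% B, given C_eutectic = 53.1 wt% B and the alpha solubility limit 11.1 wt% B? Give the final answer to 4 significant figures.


f_primary = (C_e - C0) / (C_e - C_alpha_max)
f_primary = (53.1 - 23.9) / (53.1 - 11.1)
f_primary = 0.695238
f_eutectic = 1 - 0.695238 = 0.3048


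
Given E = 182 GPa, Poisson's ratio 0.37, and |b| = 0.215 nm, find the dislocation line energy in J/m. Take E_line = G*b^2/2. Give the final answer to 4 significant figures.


Step 1: G = E / (2*(1+nu))
G = 182 / (2*(1+0.37)) = 66.4234 GPa = 6.64234e+10 Pa
Step 2: E_line = G*b^2/2
b = 0.215 nm = 2.15e-10 m
E_line = 0.5 * 6.64234e+10 * (2.15e-10)^2 = 1.535e-09 J/m


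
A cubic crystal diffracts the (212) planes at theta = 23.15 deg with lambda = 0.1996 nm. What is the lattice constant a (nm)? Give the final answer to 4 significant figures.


d = lambda / (2*sin(theta))
d = 0.1996 / (2*sin(23.15 deg))
d = 0.253854 nm
a = d * sqrt(h^2+k^2+l^2) = 0.253854 * sqrt(9)
a = 0.7616 nm


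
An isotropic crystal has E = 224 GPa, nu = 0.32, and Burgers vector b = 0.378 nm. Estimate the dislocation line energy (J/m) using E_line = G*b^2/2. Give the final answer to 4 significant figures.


Step 1: G = E / (2*(1+nu))
G = 224 / (2*(1+0.32)) = 84.8485 GPa = 8.48485e+10 Pa
Step 2: E_line = G*b^2/2
b = 0.378 nm = 3.78e-10 m
E_line = 0.5 * 8.48485e+10 * (3.78e-10)^2 = 6.062e-09 J/m


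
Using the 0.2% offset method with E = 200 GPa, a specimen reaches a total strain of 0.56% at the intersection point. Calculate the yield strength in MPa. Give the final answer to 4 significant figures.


Offset strain = 0.002
Elastic strain at yield = total_strain - offset = 5.6e-03 - 0.002 = 3.6e-03
sigma_y = E * elastic_strain = 200000 * 3.6e-03
sigma_y = 720 MPa


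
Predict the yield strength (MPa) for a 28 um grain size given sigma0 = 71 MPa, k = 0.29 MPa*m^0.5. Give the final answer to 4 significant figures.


sigma_y = sigma0 + k / sqrt(d)
d = 28 um = 2.8e-05 m
sigma_y = 71 + 0.29 / sqrt(2.8e-05)
sigma_y = 125.8 MPa


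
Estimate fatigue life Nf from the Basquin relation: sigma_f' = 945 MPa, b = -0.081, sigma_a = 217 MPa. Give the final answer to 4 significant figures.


sigma_a = sigma_f' * (2*Nf)^b
2*Nf = (sigma_a / sigma_f')^(1/b)
2*Nf = (217 / 945)^(1/-0.081)
2*Nf = 7.73649e+07
Nf = 3.868e+07 cycles


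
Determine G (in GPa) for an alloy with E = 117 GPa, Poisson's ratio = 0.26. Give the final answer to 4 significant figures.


G = E / (2*(1+nu))
G = 117 / (2*(1+0.26))
G = 46.43 GPa


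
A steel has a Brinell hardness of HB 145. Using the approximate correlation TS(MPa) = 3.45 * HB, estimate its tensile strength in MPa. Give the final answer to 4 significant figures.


TS (MPa) = 3.45 * HB
TS = 3.45 * 145
TS = 500.3 MPa


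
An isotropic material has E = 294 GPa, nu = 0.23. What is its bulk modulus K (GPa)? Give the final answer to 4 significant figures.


K = E / (3*(1-2*nu))
K = 294 / (3*(1-2*0.23))
K = 181.5 GPa


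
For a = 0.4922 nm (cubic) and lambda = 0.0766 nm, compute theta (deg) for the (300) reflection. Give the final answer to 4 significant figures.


d = a / sqrt(h^2+k^2+l^2)
d = 0.4922 / sqrt(9) = 0.164067 nm
lambda = 2*d*sin(theta)  =>  sin(theta) = lambda / (2*d)
sin(theta) = 0.0766 / (2 * 0.164067) = 0.233442
theta = 13.5 deg


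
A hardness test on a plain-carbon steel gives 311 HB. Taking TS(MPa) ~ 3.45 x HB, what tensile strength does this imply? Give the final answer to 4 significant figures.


TS (MPa) = 3.45 * HB
TS = 3.45 * 311
TS = 1073 MPa


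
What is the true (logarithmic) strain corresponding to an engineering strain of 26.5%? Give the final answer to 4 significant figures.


epsilon_true = ln(1 + epsilon_eng)
epsilon_true = ln(1 + 0.265)
epsilon_true = 0.2351


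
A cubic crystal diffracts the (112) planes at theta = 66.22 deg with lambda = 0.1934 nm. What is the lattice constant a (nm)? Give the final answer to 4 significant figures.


d = lambda / (2*sin(theta))
d = 0.1934 / (2*sin(66.22 deg))
d = 0.105671 nm
a = d * sqrt(h^2+k^2+l^2) = 0.105671 * sqrt(6)
a = 0.2588 nm


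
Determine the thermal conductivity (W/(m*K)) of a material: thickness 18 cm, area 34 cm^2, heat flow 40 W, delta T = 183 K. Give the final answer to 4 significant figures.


k = Q*L / (A*dT)
L = 0.18 m, A = 3.4e-03 m^2
k = 40 * 0.18 / (3.4e-03 * 183)
k = 11.57 W/(m*K)


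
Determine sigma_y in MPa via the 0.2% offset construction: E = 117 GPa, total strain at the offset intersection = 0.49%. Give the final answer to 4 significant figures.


Offset strain = 0.002
Elastic strain at yield = total_strain - offset = 4.9e-03 - 0.002 = 2.9e-03
sigma_y = E * elastic_strain = 117000 * 2.9e-03
sigma_y = 339.3 MPa


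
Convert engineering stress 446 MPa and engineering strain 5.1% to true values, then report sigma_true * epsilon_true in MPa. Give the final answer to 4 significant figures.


sigma_true = sigma_eng * (1 + epsilon_eng)
sigma_true = 446 * (1 + 0.051) = 468.746 MPa
epsilon_true = ln(1 + epsilon_eng)
epsilon_true = ln(1 + 0.051) = 0.0497421
sigma_true * epsilon_true = 468.746 * 0.0497421 = 23.32 MPa


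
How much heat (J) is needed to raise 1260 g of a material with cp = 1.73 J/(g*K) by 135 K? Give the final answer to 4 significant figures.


Q = m * cp * dT
Q = 1260 * 1.73 * 135
Q = 294300 J


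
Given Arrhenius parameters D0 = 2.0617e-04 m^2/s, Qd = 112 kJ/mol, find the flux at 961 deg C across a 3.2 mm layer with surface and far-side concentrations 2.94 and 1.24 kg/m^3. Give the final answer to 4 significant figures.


Step 1: D = D0 * exp(-Qd/(R*T))
T = 961 + 273.15 = 1234.15 K
D = 2.0617e-04 * exp(-112e3 / (8.314 * 1234.15)) = 3.74734e-09 m^2/s
Step 2: J = D * (C1 - C2) / dx
J = 3.74734e-09 * (2.94 - 1.24) / 3.2e-03
J = 1.991e-06 kg/(m^2*s)


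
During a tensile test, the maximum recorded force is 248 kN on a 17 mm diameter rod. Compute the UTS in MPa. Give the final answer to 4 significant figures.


A0 = pi*(d/2)^2 = pi*(17/2)^2 = 226.98 mm^2
UTS = F_max / A0 = 248*1000 / 226.98
UTS = 1093 MPa


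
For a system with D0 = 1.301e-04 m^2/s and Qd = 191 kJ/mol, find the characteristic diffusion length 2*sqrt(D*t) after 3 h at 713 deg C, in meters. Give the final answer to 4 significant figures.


Step 1: D = D0 * exp(-Qd/(R*T))
T = 986.15 K
D = 1.301e-04 * exp(-191e3 / (8.314 * 986.15)) = 9.93061e-15 m^2/s
Step 2: L = 2*sqrt(D*t)
t = 3 h = 10800 s
L = 2*sqrt(9.93061e-15 * 10800) = 2.071e-05 m


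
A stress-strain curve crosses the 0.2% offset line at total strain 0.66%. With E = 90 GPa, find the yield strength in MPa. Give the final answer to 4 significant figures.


Offset strain = 0.002
Elastic strain at yield = total_strain - offset = 6.6e-03 - 0.002 = 4.6e-03
sigma_y = E * elastic_strain = 90000 * 4.6e-03
sigma_y = 414 MPa


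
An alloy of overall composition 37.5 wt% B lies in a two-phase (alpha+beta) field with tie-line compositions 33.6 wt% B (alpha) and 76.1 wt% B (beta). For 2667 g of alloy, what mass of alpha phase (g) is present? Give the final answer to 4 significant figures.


f_alpha = (C_beta - C0) / (C_beta - C_alpha)
f_alpha = (76.1 - 37.5) / (76.1 - 33.6) = 0.908235
m_alpha = f_alpha * m_total = 0.908235 * 2667 = 2422 g


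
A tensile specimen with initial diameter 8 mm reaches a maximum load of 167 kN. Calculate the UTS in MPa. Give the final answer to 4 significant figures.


A0 = pi*(d/2)^2 = pi*(8/2)^2 = 50.2655 mm^2
UTS = F_max / A0 = 167*1000 / 50.2655
UTS = 3322 MPa


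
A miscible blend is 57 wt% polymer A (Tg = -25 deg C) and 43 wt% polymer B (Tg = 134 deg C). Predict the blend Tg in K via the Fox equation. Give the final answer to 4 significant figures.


1/Tg = w1/Tg1 + w2/Tg2 (in Kelvin)
Tg1 = 248.15 K, Tg2 = 407.15 K
1/Tg = 0.57/248.15 + 0.43/407.15
Tg = 298.2 K


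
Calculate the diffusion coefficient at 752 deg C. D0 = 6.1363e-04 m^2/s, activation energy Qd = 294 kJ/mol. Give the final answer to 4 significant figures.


D = D0 * exp(-Qd / (R*T))
T = 1025.15 K
D = 6.1363e-04 * exp(-294e3 / (8.314 * 1025.15))
D = 6.414e-19 m^2/s


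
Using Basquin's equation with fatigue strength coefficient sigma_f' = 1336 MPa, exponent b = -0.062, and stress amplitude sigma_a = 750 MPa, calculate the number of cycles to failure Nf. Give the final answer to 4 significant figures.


sigma_a = sigma_f' * (2*Nf)^b
2*Nf = (sigma_a / sigma_f')^(1/b)
2*Nf = (750 / 1336)^(1/-0.062)
2*Nf = 11073.3
Nf = 5537 cycles


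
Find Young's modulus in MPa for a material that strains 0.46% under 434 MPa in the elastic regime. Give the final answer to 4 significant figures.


E = sigma / epsilon
epsilon = 0.46% = 4.6e-03
E = 434 / 4.6e-03
E = 94350 MPa


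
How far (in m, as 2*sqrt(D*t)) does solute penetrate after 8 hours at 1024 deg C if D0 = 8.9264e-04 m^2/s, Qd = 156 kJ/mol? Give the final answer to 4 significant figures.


Step 1: D = D0 * exp(-Qd/(R*T))
T = 1297.15 K
D = 8.9264e-04 * exp(-156e3 / (8.314 * 1297.15)) = 4.66145e-10 m^2/s
Step 2: L = 2*sqrt(D*t)
t = 8 h = 28800 s
L = 2*sqrt(4.66145e-10 * 28800) = 7.328e-03 m


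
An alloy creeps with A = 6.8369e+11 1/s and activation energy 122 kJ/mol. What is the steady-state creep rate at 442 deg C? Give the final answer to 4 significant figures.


rate = A * exp(-Q / (R*T))
T = 442 + 273.15 = 715.15 K
rate = 6.8369e+11 * exp(-122e3 / (8.314 * 715.15))
rate = 838.8 1/s


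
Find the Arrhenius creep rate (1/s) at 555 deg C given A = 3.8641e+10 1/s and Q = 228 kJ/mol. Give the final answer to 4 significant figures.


rate = A * exp(-Q / (R*T))
T = 555 + 273.15 = 828.15 K
rate = 3.8641e+10 * exp(-228e3 / (8.314 * 828.15))
rate = 1.606e-04 1/s


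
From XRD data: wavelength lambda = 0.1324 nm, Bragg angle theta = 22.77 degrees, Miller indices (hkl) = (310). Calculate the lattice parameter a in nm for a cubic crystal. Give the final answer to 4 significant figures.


d = lambda / (2*sin(theta))
d = 0.1324 / (2*sin(22.77 deg))
d = 0.171045 nm
a = d * sqrt(h^2+k^2+l^2) = 0.171045 * sqrt(10)
a = 0.5409 nm


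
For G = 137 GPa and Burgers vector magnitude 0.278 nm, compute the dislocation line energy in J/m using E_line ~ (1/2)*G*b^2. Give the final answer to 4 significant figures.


E = G*b^2/2
b = 0.278 nm = 2.78e-10 m
G = 137 GPa = 1.37e+11 Pa
E = 0.5 * 1.37e+11 * (2.78e-10)^2
E = 5.294e-09 J/m


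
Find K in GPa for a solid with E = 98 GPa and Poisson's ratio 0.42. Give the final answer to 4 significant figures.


K = E / (3*(1-2*nu))
K = 98 / (3*(1-2*0.42))
K = 204.2 GPa


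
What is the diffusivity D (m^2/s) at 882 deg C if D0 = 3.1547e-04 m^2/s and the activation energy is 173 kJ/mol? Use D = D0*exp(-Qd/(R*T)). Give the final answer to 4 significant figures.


D = D0 * exp(-Qd / (R*T))
T = 1155.15 K
D = 3.1547e-04 * exp(-173e3 / (8.314 * 1155.15))
D = 4.74e-12 m^2/s


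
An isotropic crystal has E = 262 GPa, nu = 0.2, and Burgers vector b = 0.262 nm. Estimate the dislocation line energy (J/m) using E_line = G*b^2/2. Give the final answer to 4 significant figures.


Step 1: G = E / (2*(1+nu))
G = 262 / (2*(1+0.2)) = 109.167 GPa = 1.09167e+11 Pa
Step 2: E_line = G*b^2/2
b = 0.262 nm = 2.62e-10 m
E_line = 0.5 * 1.09167e+11 * (2.62e-10)^2 = 3.747e-09 J/m


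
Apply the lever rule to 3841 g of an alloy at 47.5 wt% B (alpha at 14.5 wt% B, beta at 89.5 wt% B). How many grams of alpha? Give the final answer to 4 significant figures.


f_alpha = (C_beta - C0) / (C_beta - C_alpha)
f_alpha = (89.5 - 47.5) / (89.5 - 14.5) = 0.56
m_alpha = f_alpha * m_total = 0.56 * 3841 = 2151 g


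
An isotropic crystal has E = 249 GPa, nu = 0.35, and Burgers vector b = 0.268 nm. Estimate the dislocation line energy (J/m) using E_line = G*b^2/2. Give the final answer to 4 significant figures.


Step 1: G = E / (2*(1+nu))
G = 249 / (2*(1+0.35)) = 92.2222 GPa = 9.22222e+10 Pa
Step 2: E_line = G*b^2/2
b = 0.268 nm = 2.68e-10 m
E_line = 0.5 * 9.22222e+10 * (2.68e-10)^2 = 3.312e-09 J/m


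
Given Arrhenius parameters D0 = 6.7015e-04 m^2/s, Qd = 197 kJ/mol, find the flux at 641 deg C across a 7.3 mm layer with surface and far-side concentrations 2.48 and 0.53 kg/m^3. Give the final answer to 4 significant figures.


Step 1: D = D0 * exp(-Qd/(R*T))
T = 641 + 273.15 = 914.15 K
D = 6.7015e-04 * exp(-197e3 / (8.314 * 914.15)) = 3.70819e-15 m^2/s
Step 2: J = D * (C1 - C2) / dx
J = 3.70819e-15 * (2.48 - 0.53) / 7.3e-03
J = 9.905e-13 kg/(m^2*s)


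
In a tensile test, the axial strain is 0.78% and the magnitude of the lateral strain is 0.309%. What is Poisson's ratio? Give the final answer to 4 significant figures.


nu = -epsilon_lat / epsilon_axial
Lateral strain is contraction (negative), so using magnitudes:
nu = 0.309 / 0.78
nu = 0.3962


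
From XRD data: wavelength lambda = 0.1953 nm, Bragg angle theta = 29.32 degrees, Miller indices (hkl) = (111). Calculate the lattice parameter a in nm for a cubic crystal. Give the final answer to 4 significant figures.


d = lambda / (2*sin(theta))
d = 0.1953 / (2*sin(29.32 deg))
d = 0.199413 nm
a = d * sqrt(h^2+k^2+l^2) = 0.199413 * sqrt(3)
a = 0.3454 nm


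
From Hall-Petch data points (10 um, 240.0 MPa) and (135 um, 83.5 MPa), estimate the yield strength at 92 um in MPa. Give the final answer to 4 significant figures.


sigma_y = sigma0 + k / sqrt(d)
1/sqrt(d1) = 1/sqrt(1e-05) = 316.228;  1/sqrt(d2) = 86.0663
k = (sigma1 - sigma2) / (1/sqrt(d1) - 1/sqrt(d2)) = (240.0 - 83.5) / (316.228 - 86.0663) = 0.679957 MPa*m^0.5
sigma0 = sigma1 - k/sqrt(d1) = 240.0 - 0.679957*316.228 = 24.9786 MPa
sigma_y(d3) = 24.9786 + 0.679957 / sqrt(9.2e-05) = 95.87 MPa


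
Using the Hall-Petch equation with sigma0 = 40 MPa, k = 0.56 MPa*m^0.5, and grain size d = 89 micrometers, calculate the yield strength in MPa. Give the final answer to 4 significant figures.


sigma_y = sigma0 + k / sqrt(d)
d = 89 um = 8.9e-05 m
sigma_y = 40 + 0.56 / sqrt(8.9e-05)
sigma_y = 99.36 MPa


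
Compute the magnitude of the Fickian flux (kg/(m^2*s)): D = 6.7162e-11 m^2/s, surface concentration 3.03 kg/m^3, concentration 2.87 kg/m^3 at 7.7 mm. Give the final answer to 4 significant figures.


J = -D * (dC/dx) = D * (C1 - C2) / dx
J = 6.7162e-11 * (3.03 - 2.87) / 7.7e-03
J = 1.396e-09 kg/(m^2*s)


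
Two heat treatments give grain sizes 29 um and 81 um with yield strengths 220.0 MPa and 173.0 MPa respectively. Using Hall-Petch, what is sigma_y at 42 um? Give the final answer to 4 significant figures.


sigma_y = sigma0 + k / sqrt(d)
1/sqrt(d1) = 1/sqrt(2.9e-05) = 185.695;  1/sqrt(d2) = 111.111
k = (sigma1 - sigma2) / (1/sqrt(d1) - 1/sqrt(d2)) = (220.0 - 173.0) / (185.695 - 111.111) = 0.63016 MPa*m^0.5
sigma0 = sigma1 - k/sqrt(d1) = 220.0 - 0.63016*185.695 = 102.982 MPa
sigma_y(d3) = 102.982 + 0.63016 / sqrt(4.2e-05) = 200.2 MPa


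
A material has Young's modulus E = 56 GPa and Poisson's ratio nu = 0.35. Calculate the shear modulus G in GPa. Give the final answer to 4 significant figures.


G = E / (2*(1+nu))
G = 56 / (2*(1+0.35))
G = 20.74 GPa


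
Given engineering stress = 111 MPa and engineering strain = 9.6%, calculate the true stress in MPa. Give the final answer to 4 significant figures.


sigma_true = sigma_eng * (1 + epsilon_eng)
sigma_true = 111 * (1 + 0.096)
sigma_true = 121.7 MPa


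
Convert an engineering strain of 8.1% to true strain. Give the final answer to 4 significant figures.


epsilon_true = ln(1 + epsilon_eng)
epsilon_true = ln(1 + 0.081)
epsilon_true = 0.07789


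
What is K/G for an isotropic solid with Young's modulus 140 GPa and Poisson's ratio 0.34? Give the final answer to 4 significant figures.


G = E / (2*(1+nu))
G = 140 / (2*(1+0.34)) = 52.2388 GPa
K = E / (3*(1-2*nu))
K = 140 / (3*(1-2*0.34)) = 145.833 GPa
K/G = 145.833 / 52.2388 = 2.792


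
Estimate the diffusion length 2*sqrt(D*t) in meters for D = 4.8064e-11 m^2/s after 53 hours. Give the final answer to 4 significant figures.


t = 53 hr = 190800 s
Diffusion length = 2*sqrt(D*t)
= 2*sqrt(4.8064e-11 * 190800)
= 6.057e-03 m


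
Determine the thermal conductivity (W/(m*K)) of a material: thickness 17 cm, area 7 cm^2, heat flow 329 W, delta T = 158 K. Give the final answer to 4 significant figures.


k = Q*L / (A*dT)
L = 0.17 m, A = 7e-04 m^2
k = 329 * 0.17 / (7e-04 * 158)
k = 505.7 W/(m*K)


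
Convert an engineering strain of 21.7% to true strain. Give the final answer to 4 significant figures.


epsilon_true = ln(1 + epsilon_eng)
epsilon_true = ln(1 + 0.217)
epsilon_true = 0.1964


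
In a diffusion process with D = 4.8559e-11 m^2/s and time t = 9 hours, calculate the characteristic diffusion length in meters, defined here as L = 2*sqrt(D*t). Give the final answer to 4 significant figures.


t = 9 hr = 32400 s
Diffusion length = 2*sqrt(D*t)
= 2*sqrt(4.8559e-11 * 32400)
= 2.509e-03 m


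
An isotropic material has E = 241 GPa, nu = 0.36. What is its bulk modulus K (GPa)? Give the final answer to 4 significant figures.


K = E / (3*(1-2*nu))
K = 241 / (3*(1-2*0.36))
K = 286.9 GPa


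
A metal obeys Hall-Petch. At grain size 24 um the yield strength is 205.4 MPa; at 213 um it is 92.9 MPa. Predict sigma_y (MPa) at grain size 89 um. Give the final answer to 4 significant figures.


sigma_y = sigma0 + k / sqrt(d)
1/sqrt(d1) = 1/sqrt(2.4e-05) = 204.124;  1/sqrt(d2) = 68.5189
k = (sigma1 - sigma2) / (1/sqrt(d1) - 1/sqrt(d2)) = (205.4 - 92.9) / (204.124 - 68.5189) = 0.829614 MPa*m^0.5
sigma0 = sigma1 - k/sqrt(d1) = 205.4 - 0.829614*204.124 = 36.0558 MPa
sigma_y(d3) = 36.0558 + 0.829614 / sqrt(8.9e-05) = 124 MPa


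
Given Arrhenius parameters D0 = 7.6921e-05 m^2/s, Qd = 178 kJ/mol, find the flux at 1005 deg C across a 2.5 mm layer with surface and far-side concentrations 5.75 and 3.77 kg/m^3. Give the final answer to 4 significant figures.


Step 1: D = D0 * exp(-Qd/(R*T))
T = 1005 + 273.15 = 1278.15 K
D = 7.6921e-05 * exp(-178e3 / (8.314 * 1278.15)) = 4.08685e-12 m^2/s
Step 2: J = D * (C1 - C2) / dx
J = 4.08685e-12 * (5.75 - 3.77) / 2.5e-03
J = 3.237e-09 kg/(m^2*s)


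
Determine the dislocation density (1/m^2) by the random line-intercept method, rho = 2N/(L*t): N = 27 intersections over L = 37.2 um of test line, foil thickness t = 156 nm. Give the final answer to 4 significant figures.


rho = 2N / (L * t)
L = 37.2 um = 3.72e-05 m, t = 156 nm = 1.56e-07 m
rho = 2 * 27 / (3.72e-05 * 1.56e-07)
rho = 9.305e+12 1/m^2


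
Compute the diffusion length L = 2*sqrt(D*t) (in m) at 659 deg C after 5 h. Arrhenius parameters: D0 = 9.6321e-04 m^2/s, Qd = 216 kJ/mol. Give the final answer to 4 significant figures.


Step 1: D = D0 * exp(-Qd/(R*T))
T = 932.15 K
D = 9.6321e-04 * exp(-216e3 / (8.314 * 932.15)) = 7.57442e-16 m^2/s
Step 2: L = 2*sqrt(D*t)
t = 5 h = 18000 s
L = 2*sqrt(7.57442e-16 * 18000) = 7.385e-06 m


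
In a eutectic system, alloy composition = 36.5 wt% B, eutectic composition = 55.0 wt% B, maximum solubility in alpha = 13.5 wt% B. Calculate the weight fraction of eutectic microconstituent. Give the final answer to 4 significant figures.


f_primary = (C_e - C0) / (C_e - C_alpha_max)
f_primary = (55.0 - 36.5) / (55.0 - 13.5)
f_primary = 0.445783
f_eutectic = 1 - 0.445783 = 0.5542


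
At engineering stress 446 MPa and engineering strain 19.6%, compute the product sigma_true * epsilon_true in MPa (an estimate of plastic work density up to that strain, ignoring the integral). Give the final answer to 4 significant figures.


sigma_true = sigma_eng * (1 + epsilon_eng)
sigma_true = 446 * (1 + 0.196) = 533.416 MPa
epsilon_true = ln(1 + epsilon_eng)
epsilon_true = ln(1 + 0.196) = 0.178983
sigma_true * epsilon_true = 533.416 * 0.178983 = 95.47 MPa


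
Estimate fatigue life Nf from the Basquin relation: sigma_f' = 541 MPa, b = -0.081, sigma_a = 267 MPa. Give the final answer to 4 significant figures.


sigma_a = sigma_f' * (2*Nf)^b
2*Nf = (sigma_a / sigma_f')^(1/b)
2*Nf = (267 / 541)^(1/-0.081)
2*Nf = 6112.9
Nf = 3056 cycles


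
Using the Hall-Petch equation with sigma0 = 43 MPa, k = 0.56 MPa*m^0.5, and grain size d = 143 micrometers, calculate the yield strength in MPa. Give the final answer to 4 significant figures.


sigma_y = sigma0 + k / sqrt(d)
d = 143 um = 1.43e-04 m
sigma_y = 43 + 0.56 / sqrt(1.43e-04)
sigma_y = 89.83 MPa


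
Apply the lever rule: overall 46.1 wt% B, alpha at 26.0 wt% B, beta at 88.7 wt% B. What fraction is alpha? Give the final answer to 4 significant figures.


f_alpha = (C_beta - C0) / (C_beta - C_alpha)
f_alpha = (88.7 - 46.1) / (88.7 - 26.0)
f_alpha = 0.6794


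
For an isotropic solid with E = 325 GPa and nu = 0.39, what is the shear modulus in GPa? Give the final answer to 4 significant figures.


G = E / (2*(1+nu))
G = 325 / (2*(1+0.39))
G = 116.9 GPa


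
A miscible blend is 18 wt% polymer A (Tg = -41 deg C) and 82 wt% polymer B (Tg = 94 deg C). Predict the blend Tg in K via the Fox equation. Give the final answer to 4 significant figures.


1/Tg = w1/Tg1 + w2/Tg2 (in Kelvin)
Tg1 = 232.15 K, Tg2 = 367.15 K
1/Tg = 0.18/232.15 + 0.82/367.15
Tg = 332.4 K


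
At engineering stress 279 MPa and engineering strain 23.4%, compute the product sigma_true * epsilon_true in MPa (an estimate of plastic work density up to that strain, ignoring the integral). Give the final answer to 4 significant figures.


sigma_true = sigma_eng * (1 + epsilon_eng)
sigma_true = 279 * (1 + 0.234) = 344.286 MPa
epsilon_true = ln(1 + epsilon_eng)
epsilon_true = ln(1 + 0.234) = 0.210261
sigma_true * epsilon_true = 344.286 * 0.210261 = 72.39 MPa


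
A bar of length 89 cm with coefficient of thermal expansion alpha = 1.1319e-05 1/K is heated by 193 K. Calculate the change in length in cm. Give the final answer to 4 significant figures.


dL = L0 * alpha * dT
dL = 89 * 1.1319e-05 * 193
dL = 0.1944 cm


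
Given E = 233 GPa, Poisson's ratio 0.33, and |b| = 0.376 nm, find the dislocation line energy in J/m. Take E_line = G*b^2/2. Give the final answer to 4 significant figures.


Step 1: G = E / (2*(1+nu))
G = 233 / (2*(1+0.33)) = 87.594 GPa = 8.7594e+10 Pa
Step 2: E_line = G*b^2/2
b = 0.376 nm = 3.76e-10 m
E_line = 0.5 * 8.7594e+10 * (3.76e-10)^2 = 6.192e-09 J/m


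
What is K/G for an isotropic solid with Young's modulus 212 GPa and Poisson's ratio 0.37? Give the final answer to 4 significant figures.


G = E / (2*(1+nu))
G = 212 / (2*(1+0.37)) = 77.3723 GPa
K = E / (3*(1-2*nu))
K = 212 / (3*(1-2*0.37)) = 271.795 GPa
K/G = 271.795 / 77.3723 = 3.513


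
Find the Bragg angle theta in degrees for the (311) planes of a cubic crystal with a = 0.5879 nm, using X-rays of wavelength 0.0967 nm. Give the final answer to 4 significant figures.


d = a / sqrt(h^2+k^2+l^2)
d = 0.5879 / sqrt(11) = 0.177259 nm
lambda = 2*d*sin(theta)  =>  sin(theta) = lambda / (2*d)
sin(theta) = 0.0967 / (2 * 0.177259) = 0.272765
theta = 15.83 deg


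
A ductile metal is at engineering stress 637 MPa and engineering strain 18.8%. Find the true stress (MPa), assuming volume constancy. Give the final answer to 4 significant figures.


sigma_true = sigma_eng * (1 + epsilon_eng)
sigma_true = 637 * (1 + 0.188)
sigma_true = 756.8 MPa


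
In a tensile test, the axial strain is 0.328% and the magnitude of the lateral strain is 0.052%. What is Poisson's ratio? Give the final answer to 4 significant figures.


nu = -epsilon_lat / epsilon_axial
Lateral strain is contraction (negative), so using magnitudes:
nu = 0.052 / 0.328
nu = 0.1585


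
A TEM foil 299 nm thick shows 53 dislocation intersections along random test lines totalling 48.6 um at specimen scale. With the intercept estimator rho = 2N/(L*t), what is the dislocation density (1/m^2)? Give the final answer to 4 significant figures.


rho = 2N / (L * t)
L = 48.6 um = 4.86e-05 m, t = 299 nm = 2.99e-07 m
rho = 2 * 53 / (4.86e-05 * 2.99e-07)
rho = 7.295e+12 1/m^2


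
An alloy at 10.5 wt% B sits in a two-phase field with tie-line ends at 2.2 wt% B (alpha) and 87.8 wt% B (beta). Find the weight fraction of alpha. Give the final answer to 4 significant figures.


f_alpha = (C_beta - C0) / (C_beta - C_alpha)
f_alpha = (87.8 - 10.5) / (87.8 - 2.2)
f_alpha = 0.903


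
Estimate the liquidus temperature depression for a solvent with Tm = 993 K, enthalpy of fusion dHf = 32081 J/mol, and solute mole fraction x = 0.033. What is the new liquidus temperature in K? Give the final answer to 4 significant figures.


dT = R*Tm^2*x / dHf
dT = 8.314 * 993^2 * 0.033 / 32081
dT = 8.43285 K
T_new = 993 - 8.43285 = 984.6 K


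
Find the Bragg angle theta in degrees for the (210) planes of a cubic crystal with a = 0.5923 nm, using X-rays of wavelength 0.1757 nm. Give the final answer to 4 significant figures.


d = a / sqrt(h^2+k^2+l^2)
d = 0.5923 / sqrt(5) = 0.264885 nm
lambda = 2*d*sin(theta)  =>  sin(theta) = lambda / (2*d)
sin(theta) = 0.1757 / (2 * 0.264885) = 0.331654
theta = 19.37 deg


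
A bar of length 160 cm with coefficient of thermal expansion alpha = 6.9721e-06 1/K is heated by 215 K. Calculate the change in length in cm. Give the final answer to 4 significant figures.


dL = L0 * alpha * dT
dL = 160 * 6.9721e-06 * 215
dL = 0.2398 cm


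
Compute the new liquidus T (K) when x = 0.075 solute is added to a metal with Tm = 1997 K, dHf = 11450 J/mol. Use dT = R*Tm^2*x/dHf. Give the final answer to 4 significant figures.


dT = R*Tm^2*x / dHf
dT = 8.314 * 1997^2 * 0.075 / 11450
dT = 217.181 K
T_new = 1997 - 217.181 = 1780 K


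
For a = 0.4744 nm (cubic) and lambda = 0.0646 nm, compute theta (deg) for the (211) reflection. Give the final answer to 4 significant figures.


d = a / sqrt(h^2+k^2+l^2)
d = 0.4744 / sqrt(6) = 0.193673 nm
lambda = 2*d*sin(theta)  =>  sin(theta) = lambda / (2*d)
sin(theta) = 0.0646 / (2 * 0.193673) = 0.166776
theta = 9.6 deg


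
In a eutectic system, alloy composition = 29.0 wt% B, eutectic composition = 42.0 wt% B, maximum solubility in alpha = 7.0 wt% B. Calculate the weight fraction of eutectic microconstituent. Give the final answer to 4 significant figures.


f_primary = (C_e - C0) / (C_e - C_alpha_max)
f_primary = (42.0 - 29.0) / (42.0 - 7.0)
f_primary = 0.371429
f_eutectic = 1 - 0.371429 = 0.6286


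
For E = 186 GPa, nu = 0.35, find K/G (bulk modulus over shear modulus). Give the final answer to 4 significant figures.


G = E / (2*(1+nu))
G = 186 / (2*(1+0.35)) = 68.8889 GPa
K = E / (3*(1-2*nu))
K = 186 / (3*(1-2*0.35)) = 206.667 GPa
K/G = 206.667 / 68.8889 = 3


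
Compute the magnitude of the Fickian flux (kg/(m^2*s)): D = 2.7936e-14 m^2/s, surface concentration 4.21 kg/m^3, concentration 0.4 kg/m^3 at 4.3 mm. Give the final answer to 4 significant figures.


J = -D * (dC/dx) = D * (C1 - C2) / dx
J = 2.7936e-14 * (4.21 - 0.4) / 4.3e-03
J = 2.475e-11 kg/(m^2*s)


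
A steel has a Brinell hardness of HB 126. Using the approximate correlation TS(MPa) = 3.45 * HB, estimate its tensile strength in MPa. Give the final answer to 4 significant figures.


TS (MPa) = 3.45 * HB
TS = 3.45 * 126
TS = 434.7 MPa


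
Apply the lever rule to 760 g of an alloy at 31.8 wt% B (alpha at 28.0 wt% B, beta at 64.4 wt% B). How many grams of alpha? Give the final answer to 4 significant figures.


f_alpha = (C_beta - C0) / (C_beta - C_alpha)
f_alpha = (64.4 - 31.8) / (64.4 - 28.0) = 0.895604
m_alpha = f_alpha * m_total = 0.895604 * 760 = 680.7 g


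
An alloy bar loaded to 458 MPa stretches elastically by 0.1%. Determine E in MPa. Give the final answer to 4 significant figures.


E = sigma / epsilon
epsilon = 0.1% = 1e-03
E = 458 / 1e-03
E = 458000 MPa


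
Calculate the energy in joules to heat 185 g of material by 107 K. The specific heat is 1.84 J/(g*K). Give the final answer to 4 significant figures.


Q = m * cp * dT
Q = 185 * 1.84 * 107
Q = 36420 J


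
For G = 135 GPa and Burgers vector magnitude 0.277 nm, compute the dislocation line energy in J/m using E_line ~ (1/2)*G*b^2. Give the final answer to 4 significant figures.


E = G*b^2/2
b = 0.277 nm = 2.77e-10 m
G = 135 GPa = 1.35e+11 Pa
E = 0.5 * 1.35e+11 * (2.77e-10)^2
E = 5.179e-09 J/m


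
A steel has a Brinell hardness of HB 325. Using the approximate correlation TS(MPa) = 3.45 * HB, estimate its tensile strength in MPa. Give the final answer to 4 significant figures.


TS (MPa) = 3.45 * HB
TS = 3.45 * 325
TS = 1121 MPa


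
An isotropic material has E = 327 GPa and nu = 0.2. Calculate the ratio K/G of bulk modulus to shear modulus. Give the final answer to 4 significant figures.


G = E / (2*(1+nu))
G = 327 / (2*(1+0.2)) = 136.25 GPa
K = E / (3*(1-2*nu))
K = 327 / (3*(1-2*0.2)) = 181.667 GPa
K/G = 181.667 / 136.25 = 1.333


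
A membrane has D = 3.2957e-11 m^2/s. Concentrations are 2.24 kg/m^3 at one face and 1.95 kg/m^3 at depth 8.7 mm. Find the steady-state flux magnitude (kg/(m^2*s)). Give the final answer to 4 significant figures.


J = -D * (dC/dx) = D * (C1 - C2) / dx
J = 3.2957e-11 * (2.24 - 1.95) / 8.7e-03
J = 1.099e-09 kg/(m^2*s)


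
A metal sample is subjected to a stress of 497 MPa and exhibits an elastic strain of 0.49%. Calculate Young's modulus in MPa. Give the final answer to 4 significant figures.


E = sigma / epsilon
epsilon = 0.49% = 4.9e-03
E = 497 / 4.9e-03
E = 101400 MPa


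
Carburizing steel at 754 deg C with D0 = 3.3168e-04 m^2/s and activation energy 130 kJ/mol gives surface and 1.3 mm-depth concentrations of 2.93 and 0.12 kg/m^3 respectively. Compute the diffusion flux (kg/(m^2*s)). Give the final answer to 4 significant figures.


Step 1: D = D0 * exp(-Qd/(R*T))
T = 754 + 273.15 = 1027.15 K
D = 3.3168e-04 * exp(-130e3 / (8.314 * 1027.15)) = 8.11832e-11 m^2/s
Step 2: J = D * (C1 - C2) / dx
J = 8.11832e-11 * (2.93 - 0.12) / 1.3e-03
J = 1.755e-07 kg/(m^2*s)


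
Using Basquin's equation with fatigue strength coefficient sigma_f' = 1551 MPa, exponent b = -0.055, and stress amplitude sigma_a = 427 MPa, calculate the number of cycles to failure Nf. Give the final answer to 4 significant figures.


sigma_a = sigma_f' * (2*Nf)^b
2*Nf = (sigma_a / sigma_f')^(1/b)
2*Nf = (427 / 1551)^(1/-0.055)
2*Nf = 1.53166e+10
Nf = 7.658e+09 cycles


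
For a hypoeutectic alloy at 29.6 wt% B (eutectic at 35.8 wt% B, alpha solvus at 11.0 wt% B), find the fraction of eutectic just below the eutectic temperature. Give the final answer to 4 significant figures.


f_primary = (C_e - C0) / (C_e - C_alpha_max)
f_primary = (35.8 - 29.6) / (35.8 - 11.0)
f_primary = 0.25
f_eutectic = 1 - 0.25 = 0.75


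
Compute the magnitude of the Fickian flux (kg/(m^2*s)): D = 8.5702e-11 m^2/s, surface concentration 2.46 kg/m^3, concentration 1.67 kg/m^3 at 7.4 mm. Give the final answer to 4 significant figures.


J = -D * (dC/dx) = D * (C1 - C2) / dx
J = 8.5702e-11 * (2.46 - 1.67) / 7.4e-03
J = 9.149e-09 kg/(m^2*s)


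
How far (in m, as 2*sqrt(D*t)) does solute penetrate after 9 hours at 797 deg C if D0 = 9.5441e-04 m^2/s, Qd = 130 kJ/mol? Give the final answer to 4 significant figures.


Step 1: D = D0 * exp(-Qd/(R*T))
T = 1070.15 K
D = 9.5441e-04 * exp(-130e3 / (8.314 * 1070.15)) = 4.30656e-10 m^2/s
Step 2: L = 2*sqrt(D*t)
t = 9 h = 32400 s
L = 2*sqrt(4.30656e-10 * 32400) = 7.471e-03 m


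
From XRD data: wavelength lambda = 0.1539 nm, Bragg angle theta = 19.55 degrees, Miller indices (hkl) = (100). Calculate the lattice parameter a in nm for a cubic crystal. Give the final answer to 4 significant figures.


d = lambda / (2*sin(theta))
d = 0.1539 / (2*sin(19.55 deg))
d = 0.229956 nm
a = d * sqrt(h^2+k^2+l^2) = 0.229956 * sqrt(1)
a = 0.23 nm


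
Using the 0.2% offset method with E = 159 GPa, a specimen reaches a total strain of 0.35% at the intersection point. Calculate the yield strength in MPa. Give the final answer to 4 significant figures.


Offset strain = 0.002
Elastic strain at yield = total_strain - offset = 3.5e-03 - 0.002 = 1.5e-03
sigma_y = E * elastic_strain = 159000 * 1.5e-03
sigma_y = 238.5 MPa


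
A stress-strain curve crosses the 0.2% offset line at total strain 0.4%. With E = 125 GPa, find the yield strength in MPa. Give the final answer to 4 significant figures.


Offset strain = 0.002
Elastic strain at yield = total_strain - offset = 4e-03 - 0.002 = 2e-03
sigma_y = E * elastic_strain = 125000 * 2e-03
sigma_y = 250 MPa


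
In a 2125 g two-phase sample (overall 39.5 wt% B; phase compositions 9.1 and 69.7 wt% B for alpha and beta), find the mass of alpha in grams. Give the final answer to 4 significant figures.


f_alpha = (C_beta - C0) / (C_beta - C_alpha)
f_alpha = (69.7 - 39.5) / (69.7 - 9.1) = 0.49835
m_alpha = f_alpha * m_total = 0.49835 * 2125 = 1059 g


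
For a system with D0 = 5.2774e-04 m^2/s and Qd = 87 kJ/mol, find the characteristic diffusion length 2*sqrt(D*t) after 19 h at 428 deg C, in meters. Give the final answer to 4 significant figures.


Step 1: D = D0 * exp(-Qd/(R*T))
T = 701.15 K
D = 5.2774e-04 * exp(-87e3 / (8.314 * 701.15)) = 1.74106e-10 m^2/s
Step 2: L = 2*sqrt(D*t)
t = 19 h = 68400 s
L = 2*sqrt(1.74106e-10 * 68400) = 6.902e-03 m


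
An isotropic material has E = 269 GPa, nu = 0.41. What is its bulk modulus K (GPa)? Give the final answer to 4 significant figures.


K = E / (3*(1-2*nu))
K = 269 / (3*(1-2*0.41))
K = 498.1 GPa


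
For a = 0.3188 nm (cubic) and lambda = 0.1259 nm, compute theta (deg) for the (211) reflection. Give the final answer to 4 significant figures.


d = a / sqrt(h^2+k^2+l^2)
d = 0.3188 / sqrt(6) = 0.13015 nm
lambda = 2*d*sin(theta)  =>  sin(theta) = lambda / (2*d)
sin(theta) = 0.1259 / (2 * 0.13015) = 0.483674
theta = 28.93 deg


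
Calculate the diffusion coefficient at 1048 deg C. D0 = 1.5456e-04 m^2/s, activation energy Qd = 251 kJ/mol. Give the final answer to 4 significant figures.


D = D0 * exp(-Qd / (R*T))
T = 1321.15 K
D = 1.5456e-04 * exp(-251e3 / (8.314 * 1321.15))
D = 1.84e-14 m^2/s


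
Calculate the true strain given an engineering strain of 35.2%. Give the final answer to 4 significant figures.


epsilon_true = ln(1 + epsilon_eng)
epsilon_true = ln(1 + 0.352)
epsilon_true = 0.3016


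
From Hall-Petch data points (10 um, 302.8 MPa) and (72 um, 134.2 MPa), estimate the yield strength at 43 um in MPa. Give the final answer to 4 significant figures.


sigma_y = sigma0 + k / sqrt(d)
1/sqrt(d1) = 1/sqrt(1e-05) = 316.228;  1/sqrt(d2) = 117.851
k = (sigma1 - sigma2) / (1/sqrt(d1) - 1/sqrt(d2)) = (302.8 - 134.2) / (316.228 - 117.851) = 0.849898 MPa*m^0.5
sigma0 = sigma1 - k/sqrt(d1) = 302.8 - 0.849898*316.228 = 34.0385 MPa
sigma_y(d3) = 34.0385 + 0.849898 / sqrt(4.3e-05) = 163.6 MPa


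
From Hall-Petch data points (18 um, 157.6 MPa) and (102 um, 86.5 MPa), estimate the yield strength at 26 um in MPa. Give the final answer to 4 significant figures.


sigma_y = sigma0 + k / sqrt(d)
1/sqrt(d1) = 1/sqrt(1.8e-05) = 235.702;  1/sqrt(d2) = 99.0148
k = (sigma1 - sigma2) / (1/sqrt(d1) - 1/sqrt(d2)) = (157.6 - 86.5) / (235.702 - 99.0148) = 0.520165 MPa*m^0.5
sigma0 = sigma1 - k/sqrt(d1) = 157.6 - 0.520165*235.702 = 34.996 MPa
sigma_y(d3) = 34.996 + 0.520165 / sqrt(2.6e-05) = 137 MPa


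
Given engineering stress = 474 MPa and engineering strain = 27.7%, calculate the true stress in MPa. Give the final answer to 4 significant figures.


sigma_true = sigma_eng * (1 + epsilon_eng)
sigma_true = 474 * (1 + 0.277)
sigma_true = 605.3 MPa


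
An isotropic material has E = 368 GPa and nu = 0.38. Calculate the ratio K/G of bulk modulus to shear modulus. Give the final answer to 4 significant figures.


G = E / (2*(1+nu))
G = 368 / (2*(1+0.38)) = 133.333 GPa
K = E / (3*(1-2*nu))
K = 368 / (3*(1-2*0.38)) = 511.111 GPa
K/G = 511.111 / 133.333 = 3.833


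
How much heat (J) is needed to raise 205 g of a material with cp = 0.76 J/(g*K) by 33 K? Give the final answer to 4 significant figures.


Q = m * cp * dT
Q = 205 * 0.76 * 33
Q = 5141 J


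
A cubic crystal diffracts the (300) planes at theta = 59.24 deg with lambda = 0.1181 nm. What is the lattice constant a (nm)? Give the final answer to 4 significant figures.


d = lambda / (2*sin(theta))
d = 0.1181 / (2*sin(59.24 deg))
d = 0.0687174 nm
a = d * sqrt(h^2+k^2+l^2) = 0.0687174 * sqrt(9)
a = 0.2062 nm
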